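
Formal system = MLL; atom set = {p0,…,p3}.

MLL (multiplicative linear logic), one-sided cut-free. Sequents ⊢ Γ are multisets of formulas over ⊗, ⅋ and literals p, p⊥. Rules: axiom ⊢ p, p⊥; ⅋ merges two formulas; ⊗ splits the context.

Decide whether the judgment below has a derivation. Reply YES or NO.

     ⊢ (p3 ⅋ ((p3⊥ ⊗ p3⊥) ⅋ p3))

Derivation trace:
[⅋]  ⊢ (p3 ⅋ ((p3⊥ ⊗ p3⊥) ⅋ p3))
  [⅋]  ⊢ p3, ((p3⊥ ⊗ p3⊥) ⅋ p3)
    [⊗]  ⊢ p3, p3, (p3⊥ ⊗ p3⊥)
      [Ax]  ⊢ p3, p3⊥
      [Ax]  ⊢ p3, p3⊥

Result: YES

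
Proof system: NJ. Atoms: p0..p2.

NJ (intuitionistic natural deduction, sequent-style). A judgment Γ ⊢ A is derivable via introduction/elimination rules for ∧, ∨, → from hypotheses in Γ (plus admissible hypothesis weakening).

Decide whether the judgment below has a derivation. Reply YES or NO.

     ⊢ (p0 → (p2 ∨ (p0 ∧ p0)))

Derivation trace:
[→I]  ⊢ (p0 → (p2 ∨ (p0 ∧ p0)))
  [∨I₂] p0 ⊢ (p2 ∨ (p0 ∧ p0))
    [∧I] p0 ⊢ (p0 ∧ p0)
      [Ax] p0 ⊢ p0
      [Ax] p0 ⊢ p0

Result: YES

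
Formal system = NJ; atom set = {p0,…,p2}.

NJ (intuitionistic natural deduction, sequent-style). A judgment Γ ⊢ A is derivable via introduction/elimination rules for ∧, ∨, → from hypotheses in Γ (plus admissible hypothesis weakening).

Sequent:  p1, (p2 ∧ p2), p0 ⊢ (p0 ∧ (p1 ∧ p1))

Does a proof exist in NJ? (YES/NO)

Derivation (root first):
[∧I] p1, (p2 ∧ p2), p0 ⊢ (p0 ∧ (p1 ∧ p1))
  [Ax] p0 ⊢ p0
  [∧I] p1, (p2 ∧ p2) ⊢ (p1 ∧ p1)
    [Wk] p1, (p2 ∧ p2) ⊢ p1
      [Ax] p1 ⊢ p1
    [Ax] p1 ⊢ p1

Result: YES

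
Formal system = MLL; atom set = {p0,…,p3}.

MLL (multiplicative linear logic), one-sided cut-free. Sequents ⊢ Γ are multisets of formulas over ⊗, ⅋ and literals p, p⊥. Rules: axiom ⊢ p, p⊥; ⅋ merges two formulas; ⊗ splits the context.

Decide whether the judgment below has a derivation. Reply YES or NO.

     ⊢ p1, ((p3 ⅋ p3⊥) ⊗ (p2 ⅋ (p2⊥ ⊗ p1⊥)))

Proof tree:
[⊗]  ⊢ p1, ((p3 ⅋ p3⊥) ⊗ (p2 ⅋ (p2⊥ ⊗ p1⊥)))
  [⅋]  ⊢ (p3 ⅋ p3⊥)
    [Ax]  ⊢ p3, p3⊥
  [⅋]  ⊢ p1, (p2 ⅋ (p2⊥ ⊗ p1⊥))
    [⊗]  ⊢ p2, p1, (p2⊥ ⊗ p1⊥)
      [Ax]  ⊢ p2, p2⊥
      [Ax]  ⊢ p1, p1⊥

Result: YES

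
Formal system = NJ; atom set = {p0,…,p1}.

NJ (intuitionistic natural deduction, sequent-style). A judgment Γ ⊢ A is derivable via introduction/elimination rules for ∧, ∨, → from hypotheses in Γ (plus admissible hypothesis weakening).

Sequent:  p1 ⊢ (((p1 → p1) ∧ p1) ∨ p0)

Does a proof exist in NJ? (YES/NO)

Derivation trace:
[∨I₁] p1 ⊢ (((p1 → p1) ∧ p1) ∨ p0)
  [∧I] p1 ⊢ ((p1 → p1) ∧ p1)
    [→I]  ⊢ (p1 → p1)
      [Ax] p1 ⊢ p1
    [Ax] p1 ⊢ p1

Result: YES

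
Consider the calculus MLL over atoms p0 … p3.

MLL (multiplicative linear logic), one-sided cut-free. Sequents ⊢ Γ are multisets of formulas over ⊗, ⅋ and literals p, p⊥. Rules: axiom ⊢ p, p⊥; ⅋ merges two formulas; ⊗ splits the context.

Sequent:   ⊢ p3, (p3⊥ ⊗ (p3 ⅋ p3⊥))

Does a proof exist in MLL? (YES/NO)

Derivation trace:
[⊗]  ⊢ p3, (p3⊥ ⊗ (p3 ⅋ p3⊥))
  [Ax]  ⊢ p3, p3⊥
  [⅋]  ⊢ (p3 ⅋ p3⊥)
    [Ax]  ⊢ p3, p3⊥

Result: YES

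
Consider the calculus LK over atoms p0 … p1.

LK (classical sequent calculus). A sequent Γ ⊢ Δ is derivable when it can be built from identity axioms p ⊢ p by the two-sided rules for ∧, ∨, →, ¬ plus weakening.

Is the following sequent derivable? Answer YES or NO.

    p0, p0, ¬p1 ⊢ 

Enumerate valuations to refute Γ ⊢ Δ:
  v=00: Γ:[p0=F, p0=F, ¬p1=T] Δ:[] refutes=False
  v=01: Γ:[p0=F, p0=F, ¬p1=F] Δ:[] refutes=False
  v=10: Γ:[p0=T, p0=T, ¬p1=T] Δ:[] refutes=True  ← countermodel

Result: NO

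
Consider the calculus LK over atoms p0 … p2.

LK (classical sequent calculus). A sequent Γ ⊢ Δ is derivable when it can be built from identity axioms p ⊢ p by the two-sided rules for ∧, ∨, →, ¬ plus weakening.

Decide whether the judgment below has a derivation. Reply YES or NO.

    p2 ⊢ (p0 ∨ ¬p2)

Enumerate valuations to refute Γ ⊢ Δ:
  v=000: Γ:[p2=F] Δ:[(p0 ∨ ¬p2)=T] refutes=False
  v=001: Γ:[p2=T] Δ:[(p0 ∨ ¬p2)=F] refutes=True  ← countermodel

Result: NO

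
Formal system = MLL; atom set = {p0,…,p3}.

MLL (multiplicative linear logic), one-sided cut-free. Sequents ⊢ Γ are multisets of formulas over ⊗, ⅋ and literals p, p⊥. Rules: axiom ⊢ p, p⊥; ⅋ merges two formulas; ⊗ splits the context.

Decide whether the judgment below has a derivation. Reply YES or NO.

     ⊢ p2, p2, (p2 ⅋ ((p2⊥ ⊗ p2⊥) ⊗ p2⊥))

Derivation (root first):
[⅋]  ⊢ p2, p2, (p2 ⅋ ((p2⊥ ⊗ p2⊥) ⊗ p2⊥))
  [⊗]  ⊢ p2, p2, p2, ((p2⊥ ⊗ p2⊥) ⊗ p2⊥)
    [⊗]  ⊢ p2, p2, (p2⊥ ⊗ p2⊥)
      [Ax]  ⊢ p2, p2⊥
      [Ax]  ⊢ p2, p2⊥
    [Ax]  ⊢ p2, p2⊥

Result: YES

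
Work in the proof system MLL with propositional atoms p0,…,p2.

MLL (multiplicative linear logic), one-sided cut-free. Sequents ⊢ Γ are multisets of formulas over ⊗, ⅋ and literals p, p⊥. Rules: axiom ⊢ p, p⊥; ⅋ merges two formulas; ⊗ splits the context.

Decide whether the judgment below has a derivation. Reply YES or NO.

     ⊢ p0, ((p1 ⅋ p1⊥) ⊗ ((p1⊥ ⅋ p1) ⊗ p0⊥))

Proof tree:
[⊗]  ⊢ p0, ((p1 ⅋ p1⊥) ⊗ ((p1⊥ ⅋ p1) ⊗ p0⊥))
  [⅋]  ⊢ (p1 ⅋ p1⊥)
    [Ax]  ⊢ p1, p1⊥
  [⊗]  ⊢ p0, ((p1⊥ ⅋ p1) ⊗ p0⊥)
    [⅋]  ⊢ (p1⊥ ⅋ p1)
      [Ax]  ⊢ p1, p1⊥
    [Ax]  ⊢ p0, p0⊥

Result: YES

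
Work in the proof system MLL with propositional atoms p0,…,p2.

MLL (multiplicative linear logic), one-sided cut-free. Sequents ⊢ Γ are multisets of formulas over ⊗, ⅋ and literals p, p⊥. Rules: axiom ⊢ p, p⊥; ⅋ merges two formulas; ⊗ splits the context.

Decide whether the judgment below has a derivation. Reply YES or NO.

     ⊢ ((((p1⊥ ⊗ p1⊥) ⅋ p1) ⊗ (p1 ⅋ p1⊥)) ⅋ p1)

Proof tree:
[⅋]  ⊢ ((((p1⊥ ⊗ p1⊥) ⅋ p1) ⊗ (p1 ⅋ p1⊥)) ⅋ p1)
  [⊗]  ⊢ p1, (((p1⊥ ⊗ p1⊥) ⅋ p1) ⊗ (p1 ⅋ p1⊥))
    [⅋]  ⊢ p1, ((p1⊥ ⊗ p1⊥) ⅋ p1)
      [⊗]  ⊢ p1, p1, (p1⊥ ⊗ p1⊥)
        [Ax]  ⊢ p1, p1⊥
        [Ax]  ⊢ p1, p1⊥
    [⅋]  ⊢ (p1 ⅋ p1⊥)
      [Ax]  ⊢ p1, p1⊥

Result: YES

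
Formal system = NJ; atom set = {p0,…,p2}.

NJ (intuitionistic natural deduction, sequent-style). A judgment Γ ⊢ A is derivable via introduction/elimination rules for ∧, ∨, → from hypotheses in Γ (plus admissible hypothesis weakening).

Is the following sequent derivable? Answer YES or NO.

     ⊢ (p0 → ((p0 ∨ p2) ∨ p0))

Derivation trace:
[→I]  ⊢ (p0 → ((p0 ∨ p2) ∨ p0))
  [∨I₁] p0 ⊢ ((p0 ∨ p2) ∨ p0)
    [∨I₁] p0 ⊢ (p0 ∨ p2)
      [Ax] p0 ⊢ p0

Result: YES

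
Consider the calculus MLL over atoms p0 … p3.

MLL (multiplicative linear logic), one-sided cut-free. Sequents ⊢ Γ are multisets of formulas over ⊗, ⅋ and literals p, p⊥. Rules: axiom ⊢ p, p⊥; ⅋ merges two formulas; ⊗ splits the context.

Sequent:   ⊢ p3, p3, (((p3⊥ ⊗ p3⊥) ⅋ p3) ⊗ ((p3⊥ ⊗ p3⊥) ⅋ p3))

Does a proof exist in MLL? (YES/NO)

Proof tree:
[⊗]  ⊢ p3, p3, (((p3⊥ ⊗ p3⊥) ⅋ p3) ⊗ ((p3⊥ ⊗ p3⊥) ⅋ p3))
  [⅋]  ⊢ p3, ((p3⊥ ⊗ p3⊥) ⅋ p3)
    [⊗]  ⊢ p3, p3, (p3⊥ ⊗ p3⊥)
      [Ax]  ⊢ p3, p3⊥
      [Ax]  ⊢ p3, p3⊥
  [⅋]  ⊢ p3, ((p3⊥ ⊗ p3⊥) ⅋ p3)
    [⊗]  ⊢ p3, p3, (p3⊥ ⊗ p3⊥)
      [Ax]  ⊢ p3, p3⊥
      [Ax]  ⊢ p3, p3⊥

Result: YES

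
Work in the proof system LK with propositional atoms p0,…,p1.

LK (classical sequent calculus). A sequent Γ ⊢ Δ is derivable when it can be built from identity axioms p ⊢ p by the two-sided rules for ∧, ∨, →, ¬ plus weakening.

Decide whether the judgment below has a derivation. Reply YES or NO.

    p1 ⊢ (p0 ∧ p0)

Enumerate valuations to refute Γ ⊢ Δ:
  v=00: Γ:[p1=F] Δ:[(p0 ∧ p0)=F] refutes=False
  v=01: Γ:[p1=T] Δ:[(p0 ∧ p0)=F] refutes=True  ← countermodel

Result: NO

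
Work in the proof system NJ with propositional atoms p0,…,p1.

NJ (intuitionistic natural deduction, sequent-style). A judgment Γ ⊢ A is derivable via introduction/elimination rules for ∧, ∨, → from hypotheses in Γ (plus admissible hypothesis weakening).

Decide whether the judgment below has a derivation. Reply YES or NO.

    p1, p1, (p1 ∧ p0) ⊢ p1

Proof tree:
[Wk] p1, p1, (p1 ∧ p0) ⊢ p1
  [Wk] p1, p1 ⊢ p1
    [Ax] p1 ⊢ p1

Result: YES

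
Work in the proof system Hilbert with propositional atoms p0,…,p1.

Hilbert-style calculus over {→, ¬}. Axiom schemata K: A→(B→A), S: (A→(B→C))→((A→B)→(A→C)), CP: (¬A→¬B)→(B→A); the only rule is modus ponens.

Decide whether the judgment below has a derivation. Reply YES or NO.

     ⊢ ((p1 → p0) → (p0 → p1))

Search for a countermodel by truth-table:
  v=00: Γ:[] Δ:[((p1 → p0) → (p0 → p1))=T] refutes=False
  v=01: Γ:[] Δ:[((p1 → p0) → (p0 → p1))=T] refutes=False
  v=10: Γ:[] Δ:[((p1 → p0) → (p0 → p1))=F] refutes=True  ← countermodel

Result: NO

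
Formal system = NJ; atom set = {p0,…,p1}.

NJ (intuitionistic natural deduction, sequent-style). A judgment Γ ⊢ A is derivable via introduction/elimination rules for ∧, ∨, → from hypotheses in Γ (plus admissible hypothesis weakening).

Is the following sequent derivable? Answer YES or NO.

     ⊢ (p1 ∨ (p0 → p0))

Derivation (root first):
[∨I₂]  ⊢ (p1 ∨ (p0 → p0))
  [→I]  ⊢ (p0 → p0)
    [Ax] p0 ⊢ p0

Result: YES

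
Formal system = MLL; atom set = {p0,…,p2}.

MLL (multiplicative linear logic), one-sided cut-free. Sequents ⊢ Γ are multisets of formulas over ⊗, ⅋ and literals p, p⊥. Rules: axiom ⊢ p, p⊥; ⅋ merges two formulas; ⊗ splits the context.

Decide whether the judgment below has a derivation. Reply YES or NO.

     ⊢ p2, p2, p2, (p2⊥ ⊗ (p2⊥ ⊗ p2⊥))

Derivation trace:
[⊗]  ⊢ p2, p2, p2, (p2⊥ ⊗ (p2⊥ ⊗ p2⊥))
  [Ax]  ⊢ p2, p2⊥
  [⊗]  ⊢ p2, p2, (p2⊥ ⊗ p2⊥)
    [Ax]  ⊢ p2, p2⊥
    [Ax]  ⊢ p2, p2⊥

Result: YES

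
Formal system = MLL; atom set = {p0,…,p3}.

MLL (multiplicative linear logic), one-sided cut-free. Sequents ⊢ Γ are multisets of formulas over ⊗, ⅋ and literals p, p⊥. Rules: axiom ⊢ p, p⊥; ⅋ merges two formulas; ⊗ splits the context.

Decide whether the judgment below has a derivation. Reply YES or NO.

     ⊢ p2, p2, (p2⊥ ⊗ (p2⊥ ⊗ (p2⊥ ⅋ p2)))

Proof tree:
[⊗]  ⊢ p2, p2, (p2⊥ ⊗ (p2⊥ ⊗ (p2⊥ ⅋ p2)))
  [Ax]  ⊢ p2, p2⊥
  [⊗]  ⊢ p2, (p2⊥ ⊗ (p2⊥ ⅋ p2))
    [Ax]  ⊢ p2, p2⊥
    [⅋]  ⊢ (p2⊥ ⅋ p2)
      [Ax]  ⊢ p2, p2⊥

Result: YES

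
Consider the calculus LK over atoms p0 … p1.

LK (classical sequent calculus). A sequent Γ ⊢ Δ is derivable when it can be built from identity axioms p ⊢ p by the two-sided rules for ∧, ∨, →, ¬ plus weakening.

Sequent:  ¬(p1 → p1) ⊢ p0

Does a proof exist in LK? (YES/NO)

Proof tree:
[WR] ¬(p1 → p1) ⊢ p0
  [¬L] ¬(p1 → p1) ⊢ 
    [→R]  ⊢ (p1 → p1)
      [Ax] p1 ⊢ p1

Result: YES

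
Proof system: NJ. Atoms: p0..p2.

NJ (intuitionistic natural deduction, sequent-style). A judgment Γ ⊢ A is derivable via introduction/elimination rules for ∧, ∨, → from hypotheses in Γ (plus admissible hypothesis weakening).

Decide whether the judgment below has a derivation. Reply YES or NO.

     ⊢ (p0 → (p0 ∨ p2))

Derivation trace:
[→I]  ⊢ (p0 → (p0 ∨ p2))
  [∨I₁] p0 ⊢ (p0 ∨ p2)
    [Ax] p0 ⊢ p0

Result: YES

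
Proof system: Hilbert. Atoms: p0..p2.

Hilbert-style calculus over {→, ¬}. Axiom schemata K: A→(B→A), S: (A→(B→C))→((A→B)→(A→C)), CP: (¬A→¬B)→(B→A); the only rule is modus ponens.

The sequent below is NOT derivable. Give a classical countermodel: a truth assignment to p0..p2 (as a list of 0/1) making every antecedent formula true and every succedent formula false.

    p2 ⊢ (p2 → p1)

Search for a countermodel by truth-table:
  v=000: Γ:[p2=F] Δ:[(p2 → p1)=T] refutes=False
  v=001: Γ:[p2=T] Δ:[(p2 → p1)=F] refutes=True  ← countermodel

Result: [0, 0, 1]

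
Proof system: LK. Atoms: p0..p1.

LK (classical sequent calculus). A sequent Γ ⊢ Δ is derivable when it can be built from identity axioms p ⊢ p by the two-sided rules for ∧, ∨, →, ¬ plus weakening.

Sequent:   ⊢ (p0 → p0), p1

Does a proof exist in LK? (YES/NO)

Derivation trace:
[WR]  ⊢ (p0 → p0), p1
  [→R]  ⊢ (p0 → p0)
    [Ax] p0 ⊢ p0

Result: YES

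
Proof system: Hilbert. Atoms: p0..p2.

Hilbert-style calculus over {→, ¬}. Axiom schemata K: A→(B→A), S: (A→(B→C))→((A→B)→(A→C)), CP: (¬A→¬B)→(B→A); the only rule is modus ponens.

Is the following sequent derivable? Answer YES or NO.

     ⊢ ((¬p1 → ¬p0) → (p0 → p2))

Enumerate valuations to refute Γ ⊢ Δ:
  v=000: Γ:[] Δ:[((¬p1 → ¬p0) → (p0 → p2))=T] refutes=False
  v=001: Γ:[] Δ:[((¬p1 → ¬p0) → (p0 → p2))=T] refutes=False
  v=010: Γ:[] Δ:[((¬p1 → ¬p0) → (p0 → p2))=T] refutes=False
  v=011: Γ:[] Δ:[((¬p1 → ¬p0) → (p0 → p2))=T] refutes=False
  v=100: Γ:[] Δ:[((¬p1 → ¬p0) → (p0 → p2))=T] refutes=False
  v=101: Γ:[] Δ:[((¬p1 → ¬p0) → (p0 → p2))=T] refutes=False
  v=110: Γ:[] Δ:[((¬p1 → ¬p0) → (p0 → p2))=F] refutes=True  ← countermodel

Result: NO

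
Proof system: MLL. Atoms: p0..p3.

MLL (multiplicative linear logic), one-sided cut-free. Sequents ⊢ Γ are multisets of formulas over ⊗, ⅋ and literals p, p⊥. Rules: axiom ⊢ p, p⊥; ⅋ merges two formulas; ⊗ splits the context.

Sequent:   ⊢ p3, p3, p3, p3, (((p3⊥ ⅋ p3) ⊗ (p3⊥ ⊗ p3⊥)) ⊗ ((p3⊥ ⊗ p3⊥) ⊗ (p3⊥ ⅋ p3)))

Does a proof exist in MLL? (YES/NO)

Proof tree:
[⊗]  ⊢ p3, p3, p3, p3, (((p3⊥ ⅋ p3) ⊗ (p3⊥ ⊗ p3⊥)) ⊗ ((p3⊥ ⊗ p3⊥) ⊗ (p3⊥ ⅋ p3)))
  [⊗]  ⊢ p3, p3, ((p3⊥ ⅋ p3) ⊗ (p3⊥ ⊗ p3⊥))
    [⅋]  ⊢ (p3⊥ ⅋ p3)
      [Ax]  ⊢ p3, p3⊥
    [⊗]  ⊢ p3, p3, (p3⊥ ⊗ p3⊥)
      [Ax]  ⊢ p3, p3⊥
      [Ax]  ⊢ p3, p3⊥
  [⊗]  ⊢ p3, p3, ((p3⊥ ⊗ p3⊥) ⊗ (p3⊥ ⅋ p3))
    [⊗]  ⊢ p3, p3, (p3⊥ ⊗ p3⊥)
      [Ax]  ⊢ p3, p3⊥
      [Ax]  ⊢ p3, p3⊥
    [⅋]  ⊢ (p3⊥ ⅋ p3)
      [Ax]  ⊢ p3, p3⊥

Result: YES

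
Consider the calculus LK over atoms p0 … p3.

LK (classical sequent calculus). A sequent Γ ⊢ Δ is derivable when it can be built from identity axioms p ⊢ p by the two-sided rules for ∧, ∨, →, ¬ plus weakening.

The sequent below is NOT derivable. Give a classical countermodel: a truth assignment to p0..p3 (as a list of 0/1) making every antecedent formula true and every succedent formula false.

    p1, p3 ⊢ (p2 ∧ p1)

Truth-table refutation:
  v=0000: Γ:[p1=F, p3=F] Δ:[(p2 ∧ p1)=F] refutes=False
  v=0001: Γ:[p1=F, p3=T] Δ:[(p2 ∧ p1)=F] refutes=False
  v=0010: Γ:[p1=F, p3=F] Δ:[(p2 ∧ p1)=F] refutes=False
  v=0011: Γ:[p1=F, p3=T] Δ:[(p2 ∧ p1)=F] refutes=False
  v=0100: Γ:[p1=T, p3=F] Δ:[(p2 ∧ p1)=F] refutes=False
  v=0101: Γ:[p1=T, p3=T] Δ:[(p2 ∧ p1)=F] refutes=True  ← countermodel

Result: [0, 1, 0, 1]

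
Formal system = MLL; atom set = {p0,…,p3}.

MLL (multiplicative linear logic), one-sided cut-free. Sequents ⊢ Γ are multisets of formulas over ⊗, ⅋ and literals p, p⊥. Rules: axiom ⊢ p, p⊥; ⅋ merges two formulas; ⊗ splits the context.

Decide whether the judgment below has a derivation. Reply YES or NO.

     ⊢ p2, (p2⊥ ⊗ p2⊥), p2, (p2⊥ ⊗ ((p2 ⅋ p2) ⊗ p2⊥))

Proof tree:
[⊗]  ⊢ p2, (p2⊥ ⊗ p2⊥), p2, (p2⊥ ⊗ ((p2 ⅋ p2) ⊗ p2⊥))
  [Ax]  ⊢ p2, p2⊥
  [⊗]  ⊢ (p2⊥ ⊗ p2⊥), p2, ((p2 ⅋ p2) ⊗ p2⊥)
    [⅋]  ⊢ (p2⊥ ⊗ p2⊥), (p2 ⅋ p2)
      [⊗]  ⊢ p2, p2, (p2⊥ ⊗ p2⊥)
        [Ax]  ⊢ p2, p2⊥
        [Ax]  ⊢ p2, p2⊥
    [Ax]  ⊢ p2, p2⊥

Result: YES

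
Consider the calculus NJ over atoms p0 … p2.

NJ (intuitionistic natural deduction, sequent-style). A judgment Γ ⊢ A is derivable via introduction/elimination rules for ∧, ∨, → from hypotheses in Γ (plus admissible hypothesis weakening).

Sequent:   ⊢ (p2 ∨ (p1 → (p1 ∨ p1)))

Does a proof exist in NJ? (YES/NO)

Derivation trace:
[∨I₂]  ⊢ (p2 ∨ (p1 → (p1 ∨ p1)))
  [→I]  ⊢ (p1 → (p1 ∨ p1))
    [∨I₁] p1 ⊢ (p1 ∨ p1)
      [Ax] p1 ⊢ p1

Result: YES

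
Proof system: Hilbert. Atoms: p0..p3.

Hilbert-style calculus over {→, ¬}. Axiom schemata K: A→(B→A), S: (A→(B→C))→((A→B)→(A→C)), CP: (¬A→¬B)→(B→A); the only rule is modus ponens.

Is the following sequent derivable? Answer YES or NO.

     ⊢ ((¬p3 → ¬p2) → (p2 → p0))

Truth-table refutation:
  v=0000: Γ:[] Δ:[((¬p3 → ¬p2) → (p2 → p0))=T] refutes=False
  v=0001: Γ:[] Δ:[((¬p3 → ¬p2) → (p2 → p0))=T] refutes=False
  v=0010: Γ:[] Δ:[((¬p3 → ¬p2) → (p2 → p0))=T] refutes=False
  v=0011: Γ:[] Δ:[((¬p3 → ¬p2) → (p2 → p0))=F] refutes=True  ← countermodel

Result: NO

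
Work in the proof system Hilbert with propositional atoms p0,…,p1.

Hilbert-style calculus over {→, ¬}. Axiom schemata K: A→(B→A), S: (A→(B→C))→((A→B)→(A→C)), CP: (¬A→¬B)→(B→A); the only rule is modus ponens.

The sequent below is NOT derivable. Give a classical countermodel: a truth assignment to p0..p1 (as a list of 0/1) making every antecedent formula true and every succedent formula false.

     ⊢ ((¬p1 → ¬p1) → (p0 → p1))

Truth-table refutation:
  v=00: Γ:[] Δ:[((¬p1 → ¬p1) → (p0 → p1))=T] refutes=False
  v=01: Γ:[] Δ:[((¬p1 → ¬p1) → (p0 → p1))=T] refutes=False
  v=10: Γ:[] Δ:[((¬p1 → ¬p1) → (p0 → p1))=F] refutes=True  ← countermodel

Result: [1, 0]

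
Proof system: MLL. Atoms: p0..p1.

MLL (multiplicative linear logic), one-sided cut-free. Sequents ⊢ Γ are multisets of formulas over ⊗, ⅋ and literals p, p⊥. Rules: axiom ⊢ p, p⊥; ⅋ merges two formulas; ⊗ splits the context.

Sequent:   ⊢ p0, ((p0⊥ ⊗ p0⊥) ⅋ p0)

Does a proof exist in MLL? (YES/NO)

Derivation trace:
[⅋]  ⊢ p0, ((p0⊥ ⊗ p0⊥) ⅋ p0)
  [⊗]  ⊢ p0, p0, (p0⊥ ⊗ p0⊥)
    [Ax]  ⊢ p0, p0⊥
    [Ax]  ⊢ p0, p0⊥

Result: YES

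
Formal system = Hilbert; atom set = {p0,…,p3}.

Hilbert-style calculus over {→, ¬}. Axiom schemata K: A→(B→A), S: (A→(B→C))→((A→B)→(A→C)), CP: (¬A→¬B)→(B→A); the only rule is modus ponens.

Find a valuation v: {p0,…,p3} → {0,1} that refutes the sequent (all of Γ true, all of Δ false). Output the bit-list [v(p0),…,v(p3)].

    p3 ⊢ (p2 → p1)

Search for a countermodel by truth-table:
  v=0000: Γ:[p3=F] Δ:[(p2 → p1)=T] refutes=False
  v=0001: Γ:[p3=T] Δ:[(p2 → p1)=T] refutes=False
  v=0010: Γ:[p3=F] Δ:[(p2 → p1)=F] refutes=False
  v=0011: Γ:[p3=T] Δ:[(p2 → p1)=F] refutes=True  ← countermodel

Result: [0, 0, 1, 1]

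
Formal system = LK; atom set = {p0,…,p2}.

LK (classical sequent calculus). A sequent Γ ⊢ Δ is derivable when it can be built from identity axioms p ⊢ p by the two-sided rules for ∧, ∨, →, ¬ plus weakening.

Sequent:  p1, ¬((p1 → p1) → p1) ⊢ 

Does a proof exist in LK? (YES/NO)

Derivation trace:
[¬L] p1, ¬((p1 → p1) → p1) ⊢ 
  [→R] p1 ⊢ ((p1 → p1) → p1)
    [→L] p1, (p1 → p1) ⊢ p1
      [Ax] p1 ⊢ p1
      [Ax] p1 ⊢ p1

Result: YES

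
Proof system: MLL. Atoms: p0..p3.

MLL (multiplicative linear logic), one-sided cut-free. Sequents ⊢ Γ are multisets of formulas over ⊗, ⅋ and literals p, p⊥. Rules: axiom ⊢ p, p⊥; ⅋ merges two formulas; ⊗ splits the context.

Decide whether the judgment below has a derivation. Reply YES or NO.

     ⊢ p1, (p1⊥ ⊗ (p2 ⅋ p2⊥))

Derivation trace:
[⊗]  ⊢ p1, (p1⊥ ⊗ (p2 ⅋ p2⊥))
  [Ax]  ⊢ p1, p1⊥
  [⅋]  ⊢ (p2 ⅋ p2⊥)
    [Ax]  ⊢ p2, p2⊥

Result: YES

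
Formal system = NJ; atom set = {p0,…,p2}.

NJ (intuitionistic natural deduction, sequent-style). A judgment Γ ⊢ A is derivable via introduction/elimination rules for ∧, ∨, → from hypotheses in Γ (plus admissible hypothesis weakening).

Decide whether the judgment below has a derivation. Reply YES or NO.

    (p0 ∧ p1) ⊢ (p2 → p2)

Derivation (root first):
[→I] (p0 ∧ p1) ⊢ (p2 → p2)
  [Wk] p2, (p0 ∧ p1) ⊢ p2
    [Ax] p2 ⊢ p2

Result: YES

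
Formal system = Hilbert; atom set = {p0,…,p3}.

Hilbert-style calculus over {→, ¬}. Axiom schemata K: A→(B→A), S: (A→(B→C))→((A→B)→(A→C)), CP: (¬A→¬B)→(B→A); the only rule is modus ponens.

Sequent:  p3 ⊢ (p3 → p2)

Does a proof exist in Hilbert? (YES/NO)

Search for a countermodel by truth-table:
  v=0000: Γ:[p3=F] Δ:[(p3 → p2)=T] refutes=False
  v=0001: Γ:[p3=T] Δ:[(p3 → p2)=F] refutes=True  ← countermodel

Result: NO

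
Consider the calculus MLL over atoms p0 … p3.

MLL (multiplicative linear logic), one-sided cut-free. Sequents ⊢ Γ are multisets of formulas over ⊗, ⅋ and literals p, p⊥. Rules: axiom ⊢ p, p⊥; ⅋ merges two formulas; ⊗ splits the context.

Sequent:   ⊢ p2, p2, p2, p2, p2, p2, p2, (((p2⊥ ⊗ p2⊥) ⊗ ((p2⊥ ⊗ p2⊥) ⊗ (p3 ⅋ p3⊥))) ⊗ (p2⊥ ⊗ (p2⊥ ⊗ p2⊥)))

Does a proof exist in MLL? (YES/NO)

Derivation trace:
[⊗]  ⊢ p2, p2, p2, p2, p2, p2, p2, (((p2⊥ ⊗ p2⊥) ⊗ ((p2⊥ ⊗ p2⊥) ⊗ (p3 ⅋ p3⊥))) ⊗ (p2⊥ ⊗ (p2⊥ ⊗ p2⊥)))
  [⊗]  ⊢ p2, p2, p2, p2, ((p2⊥ ⊗ p2⊥) ⊗ ((p2⊥ ⊗ p2⊥) ⊗ (p3 ⅋ p3⊥)))
    [⊗]  ⊢ p2, p2, (p2⊥ ⊗ p2⊥)
      [Ax]  ⊢ p2, p2⊥
      [Ax]  ⊢ p2, p2⊥
    [⊗]  ⊢ p2, p2, ((p2⊥ ⊗ p2⊥) ⊗ (p3 ⅋ p3⊥))
      [⊗]  ⊢ p2, p2, (p2⊥ ⊗ p2⊥)
        [Ax]  ⊢ p2, p2⊥
        [Ax]  ⊢ p2, p2⊥
      [⅋]  ⊢ (p3 ⅋ p3⊥)
        [Ax]  ⊢ p3, p3⊥
  [⊗]  ⊢ p2, p2, p2, (p2⊥ ⊗ (p2⊥ ⊗ p2⊥))
    [Ax]  ⊢ p2, p2⊥
    [⊗]  ⊢ p2, p2, (p2⊥ ⊗ p2⊥)
      [Ax]  ⊢ p2, p2⊥
      [Ax]  ⊢ p2, p2⊥

Result: YES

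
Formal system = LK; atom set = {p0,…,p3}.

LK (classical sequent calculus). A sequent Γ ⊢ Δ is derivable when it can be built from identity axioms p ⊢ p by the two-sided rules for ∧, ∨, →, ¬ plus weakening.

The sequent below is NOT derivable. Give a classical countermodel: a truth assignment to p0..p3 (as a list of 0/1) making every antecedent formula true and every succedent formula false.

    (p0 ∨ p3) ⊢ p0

Truth-table refutation:
  v=0000: Γ:[(p0 ∨ p3)=F] Δ:[p0=F] refutes=False
  v=0001: Γ:[(p0 ∨ p3)=T] Δ:[p0=F] refutes=True  ← countermodel

Result: [0, 0, 0, 1]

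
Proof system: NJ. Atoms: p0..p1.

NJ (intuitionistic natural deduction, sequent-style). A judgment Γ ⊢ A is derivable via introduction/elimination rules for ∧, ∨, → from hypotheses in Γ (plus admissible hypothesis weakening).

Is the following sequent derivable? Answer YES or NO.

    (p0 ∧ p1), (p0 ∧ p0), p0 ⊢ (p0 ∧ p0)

Derivation trace:
[∧I] (p0 ∧ p1), (p0 ∧ p0), p0 ⊢ (p0 ∧ p0)
  [Ax] p0 ⊢ p0
  [Wk] p0, (p0 ∧ p1), (p0 ∧ p0) ⊢ p0
    [Wk] p0, (p0 ∧ p1) ⊢ p0
      [Ax] p0 ⊢ p0

Result: YES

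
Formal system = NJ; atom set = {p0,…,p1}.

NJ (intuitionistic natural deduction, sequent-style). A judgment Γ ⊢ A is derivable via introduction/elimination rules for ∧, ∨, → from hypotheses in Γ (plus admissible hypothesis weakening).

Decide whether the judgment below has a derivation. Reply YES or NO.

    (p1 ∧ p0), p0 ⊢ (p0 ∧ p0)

Proof tree:
[∧I] (p1 ∧ p0), p0 ⊢ (p0 ∧ p0)
  [Wk] p0, (p1 ∧ p0) ⊢ p0
    [Ax] p0 ⊢ p0
  [Wk] p0, (p1 ∧ p0) ⊢ p0
    [Ax] p0 ⊢ p0

Result: YES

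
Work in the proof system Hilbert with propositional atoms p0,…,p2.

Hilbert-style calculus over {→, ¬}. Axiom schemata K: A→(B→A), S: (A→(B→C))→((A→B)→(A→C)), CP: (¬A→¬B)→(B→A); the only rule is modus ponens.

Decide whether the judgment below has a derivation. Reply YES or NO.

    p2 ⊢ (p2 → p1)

Enumerate valuations to refute Γ ⊢ Δ:
  v=000: Γ:[p2=F] Δ:[(p2 → p1)=T] refutes=False
  v=001: Γ:[p2=T] Δ:[(p2 → p1)=F] refutes=True  ← countermodel

Result: NO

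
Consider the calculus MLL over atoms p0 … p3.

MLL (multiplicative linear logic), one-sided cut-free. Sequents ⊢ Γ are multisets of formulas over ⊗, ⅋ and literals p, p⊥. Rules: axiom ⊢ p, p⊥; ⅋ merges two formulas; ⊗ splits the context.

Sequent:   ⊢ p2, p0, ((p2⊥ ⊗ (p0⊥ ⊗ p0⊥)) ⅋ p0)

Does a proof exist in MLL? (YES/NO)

Derivation trace:
[⅋]  ⊢ p2, p0, ((p2⊥ ⊗ (p0⊥ ⊗ p0⊥)) ⅋ p0)
  [⊗]  ⊢ p2, p0, p0, (p2⊥ ⊗ (p0⊥ ⊗ p0⊥))
    [Ax]  ⊢ p2, p2⊥
    [⊗]  ⊢ p0, p0, (p0⊥ ⊗ p0⊥)
      [Ax]  ⊢ p0, p0⊥
      [Ax]  ⊢ p0, p0⊥

Result: YES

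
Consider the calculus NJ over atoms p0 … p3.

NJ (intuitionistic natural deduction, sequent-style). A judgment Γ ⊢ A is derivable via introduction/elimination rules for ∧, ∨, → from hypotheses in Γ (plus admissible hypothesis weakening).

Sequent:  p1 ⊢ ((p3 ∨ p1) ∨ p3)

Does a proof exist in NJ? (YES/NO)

Proof tree:
[∨I₁] p1 ⊢ ((p3 ∨ p1) ∨ p3)
  [∨I₂] p1 ⊢ (p3 ∨ p1)
    [Ax] p1 ⊢ p1

Result: YES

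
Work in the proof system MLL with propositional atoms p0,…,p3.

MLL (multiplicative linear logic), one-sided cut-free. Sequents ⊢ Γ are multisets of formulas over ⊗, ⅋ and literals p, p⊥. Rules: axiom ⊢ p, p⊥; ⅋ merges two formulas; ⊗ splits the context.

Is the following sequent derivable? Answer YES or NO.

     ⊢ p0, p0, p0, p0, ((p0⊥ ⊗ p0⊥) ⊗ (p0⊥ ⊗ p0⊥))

Proof tree:
[⊗]  ⊢ p0, p0, p0, p0, ((p0⊥ ⊗ p0⊥) ⊗ (p0⊥ ⊗ p0⊥))
  [⊗]  ⊢ p0, p0, (p0⊥ ⊗ p0⊥)
    [Ax]  ⊢ p0, p0⊥
    [Ax]  ⊢ p0, p0⊥
  [⊗]  ⊢ p0, p0, (p0⊥ ⊗ p0⊥)
    [Ax]  ⊢ p0, p0⊥
    [Ax]  ⊢ p0, p0⊥

Result: YES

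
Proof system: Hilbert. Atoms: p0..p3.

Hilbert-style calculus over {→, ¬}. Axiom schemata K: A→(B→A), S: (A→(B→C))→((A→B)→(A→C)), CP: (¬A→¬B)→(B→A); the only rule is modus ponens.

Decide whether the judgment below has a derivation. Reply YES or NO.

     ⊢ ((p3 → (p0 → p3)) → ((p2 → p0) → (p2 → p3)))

Search for a countermodel by truth-table:
  v=0000: Γ:[] Δ:[((p3 → (p0 → p3)) → ((p2 → p0) → (p2 → p3)))=T] refutes=False
  v=0001: Γ:[] Δ:[((p3 → (p0 → p3)) → ((p2 → p0) → (p2 → p3)))=T] refutes=False
  v=0010: Γ:[] Δ:[((p3 → (p0 → p3)) → ((p2 → p0) → (p2 → p3)))=T] refutes=False
  v=0011: Γ:[] Δ:[((p3 → (p0 → p3)) → ((p2 → p0) → (p2 → p3)))=T] refutes=False
  v=0100: Γ:[] Δ:[((p3 → (p0 → p3)) → ((p2 → p0) → (p2 → p3)))=T] refutes=False
  v=0101: Γ:[] Δ:[((p3 → (p0 → p3)) → ((p2 → p0) → (p2 → p3)))=T] refutes=False
  v=0110: Γ:[] Δ:[((p3 → (p0 → p3)) → ((p2 → p0) → (p2 → p3)))=T] refutes=False
  v=0111: Γ:[] Δ:[((p3 → (p0 → p3)) → ((p2 → p0) → (p2 → p3)))=T] refutes=False
  v=1000: Γ:[] Δ:[((p3 → (p0 → p3)) → ((p2 → p0) → (p2 → p3)))=T] refutes=False
  v=1001: Γ:[] Δ:[((p3 → (p0 → p3)) → ((p2 → p0) → (p2 → p3)))=T] refutes=False
  v=1010: Γ:[] Δ:[((p3 → (p0 → p3)) → ((p2 → p0) → (p2 → p3)))=F] refutes=True  ← countermodel

Result: NO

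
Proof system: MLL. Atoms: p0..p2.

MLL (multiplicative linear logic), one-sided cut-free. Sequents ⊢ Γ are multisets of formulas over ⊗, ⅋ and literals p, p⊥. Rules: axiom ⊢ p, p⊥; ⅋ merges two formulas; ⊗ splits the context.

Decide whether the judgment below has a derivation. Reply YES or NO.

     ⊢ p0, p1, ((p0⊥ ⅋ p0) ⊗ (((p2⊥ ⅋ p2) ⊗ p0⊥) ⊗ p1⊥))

Derivation trace:
[⊗]  ⊢ p0, p1, ((p0⊥ ⅋ p0) ⊗ (((p2⊥ ⅋ p2) ⊗ p0⊥) ⊗ p1⊥))
  [⅋]  ⊢ (p0⊥ ⅋ p0)
    [Ax]  ⊢ p0, p0⊥
  [⊗]  ⊢ p0, p1, (((p2⊥ ⅋ p2) ⊗ p0⊥) ⊗ p1⊥)
    [⊗]  ⊢ p0, ((p2⊥ ⅋ p2) ⊗ p0⊥)
      [⅋]  ⊢ (p2⊥ ⅋ p2)
        [Ax]  ⊢ p2, p2⊥
      [Ax]  ⊢ p0, p0⊥
    [Ax]  ⊢ p1, p1⊥

Result: YES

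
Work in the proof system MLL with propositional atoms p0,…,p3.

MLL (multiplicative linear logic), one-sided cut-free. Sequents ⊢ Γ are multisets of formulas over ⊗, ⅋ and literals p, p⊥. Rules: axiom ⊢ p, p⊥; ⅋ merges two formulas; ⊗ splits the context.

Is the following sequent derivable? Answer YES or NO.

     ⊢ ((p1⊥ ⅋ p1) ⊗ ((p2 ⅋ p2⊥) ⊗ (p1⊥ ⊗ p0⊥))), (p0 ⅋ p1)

Proof tree:
[⅋]  ⊢ ((p1⊥ ⅋ p1) ⊗ ((p2 ⅋ p2⊥) ⊗ (p1⊥ ⊗ p0⊥))), (p0 ⅋ p1)
  [⊗]  ⊢ p1, p0, ((p1⊥ ⅋ p1) ⊗ ((p2 ⅋ p2⊥) ⊗ (p1⊥ ⊗ p0⊥)))
    [⅋]  ⊢ (p1⊥ ⅋ p1)
      [Ax]  ⊢ p1, p1⊥
    [⊗]  ⊢ p1, p0, ((p2 ⅋ p2⊥) ⊗ (p1⊥ ⊗ p0⊥))
      [⅋]  ⊢ (p2 ⅋ p2⊥)
        [Ax]  ⊢ p2, p2⊥
      [⊗]  ⊢ p1, p0, (p1⊥ ⊗ p0⊥)
        [Ax]  ⊢ p1, p1⊥
        [Ax]  ⊢ p0, p0⊥

Result: YES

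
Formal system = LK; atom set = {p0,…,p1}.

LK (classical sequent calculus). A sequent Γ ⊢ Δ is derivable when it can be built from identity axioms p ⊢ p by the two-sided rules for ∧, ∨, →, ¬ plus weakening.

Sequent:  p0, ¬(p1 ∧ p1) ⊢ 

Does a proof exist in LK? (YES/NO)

Truth-table refutation:
  v=00: Γ:[p0=F, ¬(p1 ∧ p1)=T] Δ:[] refutes=False
  v=01: Γ:[p0=F, ¬(p1 ∧ p1)=F] Δ:[] refutes=False
  v=10: Γ:[p0=T, ¬(p1 ∧ p1)=T] Δ:[] refutes=True  ← countermodel

Result: NO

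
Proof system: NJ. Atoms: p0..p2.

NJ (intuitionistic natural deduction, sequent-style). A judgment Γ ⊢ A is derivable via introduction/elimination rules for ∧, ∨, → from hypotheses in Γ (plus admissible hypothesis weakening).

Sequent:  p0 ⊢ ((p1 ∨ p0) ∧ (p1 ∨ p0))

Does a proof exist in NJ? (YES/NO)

Derivation trace:
[∧I] p0 ⊢ ((p1 ∨ p0) ∧ (p1 ∨ p0))
  [∨I₂] p0 ⊢ (p1 ∨ p0)
    [Ax] p0 ⊢ p0
  [∨I₂] p0 ⊢ (p1 ∨ p0)
    [Ax] p0 ⊢ p0

Result: YES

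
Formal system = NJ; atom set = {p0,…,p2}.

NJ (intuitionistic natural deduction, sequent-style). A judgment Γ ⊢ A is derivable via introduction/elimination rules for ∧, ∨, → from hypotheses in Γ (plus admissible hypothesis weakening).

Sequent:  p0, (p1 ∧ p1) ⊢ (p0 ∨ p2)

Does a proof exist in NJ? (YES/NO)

Derivation trace:
[∨I₁] p0, (p1 ∧ p1) ⊢ (p0 ∨ p2)
  [Wk] p0, (p1 ∧ p1) ⊢ p0
    [Ax] p0 ⊢ p0

Result: YES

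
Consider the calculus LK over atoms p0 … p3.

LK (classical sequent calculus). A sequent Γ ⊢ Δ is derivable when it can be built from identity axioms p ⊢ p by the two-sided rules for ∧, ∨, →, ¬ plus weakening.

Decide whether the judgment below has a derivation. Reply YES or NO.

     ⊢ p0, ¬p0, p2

Proof tree:
[WR]  ⊢ p0, ¬p0, p2
  [¬R]  ⊢ p0, ¬p0
    [Ax] p0 ⊢ p0

Result: YES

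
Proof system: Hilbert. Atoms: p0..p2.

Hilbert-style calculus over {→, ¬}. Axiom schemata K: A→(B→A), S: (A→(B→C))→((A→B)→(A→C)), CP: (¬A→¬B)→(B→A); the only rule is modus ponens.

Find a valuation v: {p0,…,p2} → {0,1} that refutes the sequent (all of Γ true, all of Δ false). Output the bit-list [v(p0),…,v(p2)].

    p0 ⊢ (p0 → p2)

Truth-table refutation:
  v=000: Γ:[p0=F] Δ:[(p0 → p2)=T] refutes=False
  v=001: Γ:[p0=F] Δ:[(p0 → p2)=T] refutes=False
  v=010: Γ:[p0=F] Δ:[(p0 → p2)=T] refutes=False
  v=011: Γ:[p0=F] Δ:[(p0 → p2)=T] refutes=False
  v=100: Γ:[p0=T] Δ:[(p0 → p2)=F] refutes=True  ← countermodel

Result: [1, 0, 0]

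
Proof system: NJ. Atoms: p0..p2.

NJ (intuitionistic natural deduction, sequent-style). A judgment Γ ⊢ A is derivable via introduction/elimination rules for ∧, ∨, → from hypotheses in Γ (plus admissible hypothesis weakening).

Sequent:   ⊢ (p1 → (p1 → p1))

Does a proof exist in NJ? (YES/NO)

Derivation trace:
[→I]  ⊢ (p1 → (p1 → p1))
  [→I] p1 ⊢ (p1 → p1)
    [Wk] p1, p1 ⊢ p1
      [Ax] p1 ⊢ p1

Result: YES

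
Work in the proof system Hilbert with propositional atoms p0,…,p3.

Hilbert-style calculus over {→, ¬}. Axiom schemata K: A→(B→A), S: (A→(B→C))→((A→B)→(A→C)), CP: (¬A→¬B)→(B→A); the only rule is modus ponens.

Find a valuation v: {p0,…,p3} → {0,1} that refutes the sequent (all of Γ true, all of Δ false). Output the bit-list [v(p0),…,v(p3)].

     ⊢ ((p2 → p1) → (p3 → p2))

Search for a countermodel by truth-table:
  v=0000: Γ:[] Δ:[((p2 → p1) → (p3 → p2))=T] refutes=False
  v=0001: Γ:[] Δ:[((p2 → p1) → (p3 → p2))=F] refutes=True  ← countermodel

Result: [0, 0, 0, 1]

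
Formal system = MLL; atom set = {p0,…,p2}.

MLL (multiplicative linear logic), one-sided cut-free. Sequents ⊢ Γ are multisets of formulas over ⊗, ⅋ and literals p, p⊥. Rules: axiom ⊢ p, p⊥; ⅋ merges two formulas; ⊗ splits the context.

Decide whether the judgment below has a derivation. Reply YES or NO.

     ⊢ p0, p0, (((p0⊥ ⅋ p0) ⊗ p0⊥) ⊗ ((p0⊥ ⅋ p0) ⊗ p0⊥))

Proof tree:
[⊗]  ⊢ p0, p0, (((p0⊥ ⅋ p0) ⊗ p0⊥) ⊗ ((p0⊥ ⅋ p0) ⊗ p0⊥))
  [⊗]  ⊢ p0, ((p0⊥ ⅋ p0) ⊗ p0⊥)
    [⅋]  ⊢ (p0⊥ ⅋ p0)
      [Ax]  ⊢ p0, p0⊥
    [Ax]  ⊢ p0, p0⊥
  [⊗]  ⊢ p0, ((p0⊥ ⅋ p0) ⊗ p0⊥)
    [⅋]  ⊢ (p0⊥ ⅋ p0)
      [Ax]  ⊢ p0, p0⊥
    [Ax]  ⊢ p0, p0⊥

Result: YES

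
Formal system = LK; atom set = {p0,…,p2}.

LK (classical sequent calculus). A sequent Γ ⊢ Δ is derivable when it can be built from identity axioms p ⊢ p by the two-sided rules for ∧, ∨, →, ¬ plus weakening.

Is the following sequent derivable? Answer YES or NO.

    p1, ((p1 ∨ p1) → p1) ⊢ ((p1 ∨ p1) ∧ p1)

Proof tree:
[→L] p1, ((p1 ∨ p1) → p1) ⊢ ((p1 ∨ p1) ∧ p1)
  [∨R] p1 ⊢ (p1 ∨ p1)
    [WR] p1 ⊢ p1, p1
      [Ax] p1 ⊢ p1
  [∧R] p1 ⊢ ((p1 ∨ p1) ∧ p1)
    [∨R] p1 ⊢ (p1 ∨ p1)
      [WR] p1 ⊢ p1, p1
        [Ax] p1 ⊢ p1
    [Ax] p1 ⊢ p1

Result: YES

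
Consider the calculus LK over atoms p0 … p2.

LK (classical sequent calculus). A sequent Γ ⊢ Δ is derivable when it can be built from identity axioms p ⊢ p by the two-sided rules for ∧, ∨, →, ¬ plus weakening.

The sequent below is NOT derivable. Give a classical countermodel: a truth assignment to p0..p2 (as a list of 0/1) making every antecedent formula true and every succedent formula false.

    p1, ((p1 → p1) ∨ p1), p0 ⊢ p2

Enumerate valuations to refute Γ ⊢ Δ:
  v=000: Γ:[p1=F, ((p1 → p1) ∨ p1)=T, p0=F] Δ:[p2=F] refutes=False
  v=001: Γ:[p1=F, ((p1 → p1) ∨ p1)=T, p0=F] Δ:[p2=T] refutes=False
  v=010: Γ:[p1=T, ((p1 → p1) ∨ p1)=T, p0=F] Δ:[p2=F] refutes=False
  v=011: Γ:[p1=T, ((p1 → p1) ∨ p1)=T, p0=F] Δ:[p2=T] refutes=False
  v=100: Γ:[p1=F, ((p1 → p1) ∨ p1)=T, p0=T] Δ:[p2=F] refutes=False
  v=101: Γ:[p1=F, ((p1 → p1) ∨ p1)=T, p0=T] Δ:[p2=T] refutes=False
  v=110: Γ:[p1=T, ((p1 → p1) ∨ p1)=T, p0=T] Δ:[p2=F] refutes=True  ← countermodel

Result: [1, 1, 0]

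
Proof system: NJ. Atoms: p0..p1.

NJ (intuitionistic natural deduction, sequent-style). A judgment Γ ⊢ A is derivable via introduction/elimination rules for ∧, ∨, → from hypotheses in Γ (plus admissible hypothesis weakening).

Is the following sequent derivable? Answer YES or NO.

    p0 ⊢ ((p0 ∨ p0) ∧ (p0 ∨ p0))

Derivation trace:
[∧I] p0 ⊢ ((p0 ∨ p0) ∧ (p0 ∨ p0))
  [∨I₂] p0 ⊢ (p0 ∨ p0)
    [Ax] p0 ⊢ p0
  [Wk] p0, p0 ⊢ (p0 ∨ p0)
    [∨I₂] p0 ⊢ (p0 ∨ p0)
      [Ax] p0 ⊢ p0

Result: YES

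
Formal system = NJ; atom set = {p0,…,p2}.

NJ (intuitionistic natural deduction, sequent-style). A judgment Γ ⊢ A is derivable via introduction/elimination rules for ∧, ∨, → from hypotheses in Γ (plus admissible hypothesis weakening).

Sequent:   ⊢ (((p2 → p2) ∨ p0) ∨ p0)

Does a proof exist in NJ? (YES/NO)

Derivation (root first):
[∨I₁]  ⊢ (((p2 → p2) ∨ p0) ∨ p0)
  [∨I₁]  ⊢ ((p2 → p2) ∨ p0)
    [→I]  ⊢ (p2 → p2)
      [Ax] p2 ⊢ p2

Result: YES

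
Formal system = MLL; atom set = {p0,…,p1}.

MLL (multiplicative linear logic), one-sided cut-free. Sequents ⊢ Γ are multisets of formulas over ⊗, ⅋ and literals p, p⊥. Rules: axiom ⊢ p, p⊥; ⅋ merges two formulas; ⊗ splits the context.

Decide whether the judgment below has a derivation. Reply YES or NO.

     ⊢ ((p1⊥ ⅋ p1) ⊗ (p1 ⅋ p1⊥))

Derivation trace:
[⊗]  ⊢ ((p1⊥ ⅋ p1) ⊗ (p1 ⅋ p1⊥))
  [⅋]  ⊢ (p1⊥ ⅋ p1)
    [Ax]  ⊢ p1, p1⊥
  [⅋]  ⊢ (p1 ⅋ p1⊥)
    [Ax]  ⊢ p1, p1⊥

Result: YES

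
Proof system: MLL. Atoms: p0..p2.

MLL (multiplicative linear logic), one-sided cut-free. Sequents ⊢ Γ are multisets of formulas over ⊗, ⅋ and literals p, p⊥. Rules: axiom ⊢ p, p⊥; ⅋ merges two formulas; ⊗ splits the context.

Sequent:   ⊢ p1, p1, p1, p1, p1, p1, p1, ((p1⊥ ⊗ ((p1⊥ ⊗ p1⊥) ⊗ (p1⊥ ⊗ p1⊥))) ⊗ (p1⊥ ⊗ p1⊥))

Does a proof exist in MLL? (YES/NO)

Derivation trace:
[⊗]  ⊢ p1, p1, p1, p1, p1, p1, p1, ((p1⊥ ⊗ ((p1⊥ ⊗ p1⊥) ⊗ (p1⊥ ⊗ p1⊥))) ⊗ (p1⊥ ⊗ p1⊥))
  [⊗]  ⊢ p1, p1, p1, p1, p1, (p1⊥ ⊗ ((p1⊥ ⊗ p1⊥) ⊗ (p1⊥ ⊗ p1⊥)))
    [Ax]  ⊢ p1, p1⊥
    [⊗]  ⊢ p1, p1, p1, p1, ((p1⊥ ⊗ p1⊥) ⊗ (p1⊥ ⊗ p1⊥))
      [⊗]  ⊢ p1, p1, (p1⊥ ⊗ p1⊥)
        [Ax]  ⊢ p1, p1⊥
        [Ax]  ⊢ p1, p1⊥
      [⊗]  ⊢ p1, p1, (p1⊥ ⊗ p1⊥)
        [Ax]  ⊢ p1, p1⊥
        [Ax]  ⊢ p1, p1⊥
  [⊗]  ⊢ p1, p1, (p1⊥ ⊗ p1⊥)
    [Ax]  ⊢ p1, p1⊥
    [Ax]  ⊢ p1, p1⊥

Result: YES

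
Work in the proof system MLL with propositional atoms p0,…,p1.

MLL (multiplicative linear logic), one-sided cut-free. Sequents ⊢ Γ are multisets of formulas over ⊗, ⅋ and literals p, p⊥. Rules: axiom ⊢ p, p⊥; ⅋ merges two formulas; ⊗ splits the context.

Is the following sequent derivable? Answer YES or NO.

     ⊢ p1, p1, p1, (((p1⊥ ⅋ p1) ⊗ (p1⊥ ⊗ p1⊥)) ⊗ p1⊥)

Derivation (root first):
[⊗]  ⊢ p1, p1, p1, (((p1⊥ ⅋ p1) ⊗ (p1⊥ ⊗ p1⊥)) ⊗ p1⊥)
  [⊗]  ⊢ p1, p1, ((p1⊥ ⅋ p1) ⊗ (p1⊥ ⊗ p1⊥))
    [⅋]  ⊢ (p1⊥ ⅋ p1)
      [Ax]  ⊢ p1, p1⊥
    [⊗]  ⊢ p1, p1, (p1⊥ ⊗ p1⊥)
      [Ax]  ⊢ p1, p1⊥
      [Ax]  ⊢ p1, p1⊥
  [Ax]  ⊢ p1, p1⊥

Result: YES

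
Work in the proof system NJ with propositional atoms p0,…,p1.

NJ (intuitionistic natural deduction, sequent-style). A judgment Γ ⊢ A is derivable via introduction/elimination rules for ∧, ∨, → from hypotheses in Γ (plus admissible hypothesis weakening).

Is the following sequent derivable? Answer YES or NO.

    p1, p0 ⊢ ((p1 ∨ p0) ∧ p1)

Derivation trace:
[∧I] p1, p0 ⊢ ((p1 ∨ p0) ∧ p1)
  [Wk] p0, p1 ⊢ (p1 ∨ p0)
    [∨I₂] p0 ⊢ (p1 ∨ p0)
      [Ax] p0 ⊢ p0
  [Ax] p1 ⊢ p1

Result: YES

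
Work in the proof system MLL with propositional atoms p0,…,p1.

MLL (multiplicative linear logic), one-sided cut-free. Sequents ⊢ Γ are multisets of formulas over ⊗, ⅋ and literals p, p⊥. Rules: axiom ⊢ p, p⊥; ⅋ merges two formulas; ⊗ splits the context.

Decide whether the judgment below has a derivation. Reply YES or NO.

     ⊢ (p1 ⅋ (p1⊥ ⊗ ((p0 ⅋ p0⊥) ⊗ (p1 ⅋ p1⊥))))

Derivation trace:
[⅋]  ⊢ (p1 ⅋ (p1⊥ ⊗ ((p0 ⅋ p0⊥) ⊗ (p1 ⅋ p1⊥))))
  [⊗]  ⊢ p1, (p1⊥ ⊗ ((p0 ⅋ p0⊥) ⊗ (p1 ⅋ p1⊥)))
    [Ax]  ⊢ p1, p1⊥
    [⊗]  ⊢ ((p0 ⅋ p0⊥) ⊗ (p1 ⅋ p1⊥))
      [⅋]  ⊢ (p0 ⅋ p0⊥)
        [Ax]  ⊢ p0, p0⊥
      [⅋]  ⊢ (p1 ⅋ p1⊥)
        [Ax]  ⊢ p1, p1⊥

Result: YES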